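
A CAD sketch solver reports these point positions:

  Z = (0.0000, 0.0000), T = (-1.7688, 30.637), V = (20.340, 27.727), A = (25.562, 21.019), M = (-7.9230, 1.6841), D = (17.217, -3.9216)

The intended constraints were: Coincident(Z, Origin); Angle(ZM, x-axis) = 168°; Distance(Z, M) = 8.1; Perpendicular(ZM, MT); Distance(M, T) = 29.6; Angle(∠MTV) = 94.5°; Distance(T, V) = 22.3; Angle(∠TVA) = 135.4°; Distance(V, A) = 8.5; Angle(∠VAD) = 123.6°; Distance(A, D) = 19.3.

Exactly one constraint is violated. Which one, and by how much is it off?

Distance(A, D) = 19.3 — off by 7.00.

Z = (0.00, 0.00) ✓; ZM at 168.0° ✓; |ZM| = 8.100 ✓; ∠(ZM, MT) = 90.00° ✓; |MT| = 29.60 ✓; ∠MTV = 94.50° ✓; |TV| = 22.30 ✓; ∠TVA = 135.4° ✓; |VA| = 8.501 ✓; ∠VAD = 123.6° ✓; |AD| = 26.30 ✗.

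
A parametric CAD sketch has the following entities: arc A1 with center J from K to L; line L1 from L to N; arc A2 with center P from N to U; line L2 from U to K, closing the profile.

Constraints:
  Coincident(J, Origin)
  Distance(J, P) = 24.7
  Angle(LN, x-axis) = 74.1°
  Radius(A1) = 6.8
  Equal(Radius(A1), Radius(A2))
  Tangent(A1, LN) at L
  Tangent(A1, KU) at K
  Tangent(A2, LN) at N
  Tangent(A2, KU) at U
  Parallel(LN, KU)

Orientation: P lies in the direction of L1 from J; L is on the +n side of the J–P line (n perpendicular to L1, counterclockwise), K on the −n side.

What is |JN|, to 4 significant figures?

25.62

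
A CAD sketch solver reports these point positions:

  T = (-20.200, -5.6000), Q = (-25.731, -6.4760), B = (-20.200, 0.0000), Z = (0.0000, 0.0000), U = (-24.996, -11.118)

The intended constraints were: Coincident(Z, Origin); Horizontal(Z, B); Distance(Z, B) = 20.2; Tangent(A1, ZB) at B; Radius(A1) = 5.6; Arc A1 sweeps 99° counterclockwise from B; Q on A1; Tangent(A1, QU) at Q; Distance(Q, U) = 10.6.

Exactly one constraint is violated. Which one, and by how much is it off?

Distance(Q, U) = 10.6 — off by 5.90.

Z = (0.00, 0.00) ✓; Z.y = 0.00, B.y = 0.00 ✓; |ZB| = 20.20 ✓; ∠(TB, BZ) = 90.00° ✓; |TB| = 5.600 ✓; bearing(T→Q) − bearing(T→B) = 99.00° ✓; |TQ| = 5.600 ✓; ∠(TQ, QU) = 90.00° ✓; |QU| = 4.700 ✗.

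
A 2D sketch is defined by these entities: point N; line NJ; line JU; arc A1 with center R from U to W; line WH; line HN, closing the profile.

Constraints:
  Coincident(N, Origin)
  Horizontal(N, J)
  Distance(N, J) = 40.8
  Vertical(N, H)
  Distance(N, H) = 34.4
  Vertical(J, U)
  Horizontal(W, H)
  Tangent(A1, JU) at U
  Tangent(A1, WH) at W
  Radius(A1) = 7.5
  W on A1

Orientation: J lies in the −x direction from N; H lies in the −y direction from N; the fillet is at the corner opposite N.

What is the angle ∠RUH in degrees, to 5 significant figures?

10.416°

The virtual corner opposite N is at (-40.800, -34.400). Tangency of A1 to JU means the radius RU is perpendicular to JU and since A1 is tangent to WH there, RW ⟂ WH, with radius 7.5, so the center R sits 7.5 in from both sides at R = (-33.300, -26.900). That places the tangent points at U = (-40.800, -26.900) on JU and W = (-33.300, -34.400) on WH. Then cos ∠RUH = UR·UH / (|UR||UH|), giving 10.416°.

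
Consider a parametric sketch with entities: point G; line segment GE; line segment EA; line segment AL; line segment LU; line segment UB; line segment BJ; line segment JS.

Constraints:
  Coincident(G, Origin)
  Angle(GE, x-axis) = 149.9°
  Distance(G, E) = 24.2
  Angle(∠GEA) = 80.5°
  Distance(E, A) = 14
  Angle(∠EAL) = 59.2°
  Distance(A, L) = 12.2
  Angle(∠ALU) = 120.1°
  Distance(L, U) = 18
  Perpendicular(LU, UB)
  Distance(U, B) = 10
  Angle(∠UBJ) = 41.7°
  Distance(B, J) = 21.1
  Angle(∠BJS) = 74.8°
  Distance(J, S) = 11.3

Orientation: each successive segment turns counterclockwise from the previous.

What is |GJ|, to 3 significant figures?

7.69

G is at the origin; GE runs at 149.9° with length 24.2, so E = (-20.9, 12.1). ∠GEA = 80.5° gives EA at -111° from the x-axis; with |EA| = 14.0, A = (-25.9, -0.968). ∠EAL = 59.2° gives AL at 10.2° from the x-axis; with |AL| = 12.2, L = (-13.9, 1.19). ∠ALU = 120.1° gives LU at 70.1° from the x-axis; with |LU| = 18.0, U = (-7.73, 18.1). The perpendicularity gives UB at right angles to LU, so UB runs at 160°; with |UB| = 10.0, B = (-17.1, 21.5). ∠UBJ = 41.7° gives BJ at -61.6° from the x-axis; with |BJ| = 21.1, J = (-7.10, 2.96). Then |GJ| = |J − G| = 7.69.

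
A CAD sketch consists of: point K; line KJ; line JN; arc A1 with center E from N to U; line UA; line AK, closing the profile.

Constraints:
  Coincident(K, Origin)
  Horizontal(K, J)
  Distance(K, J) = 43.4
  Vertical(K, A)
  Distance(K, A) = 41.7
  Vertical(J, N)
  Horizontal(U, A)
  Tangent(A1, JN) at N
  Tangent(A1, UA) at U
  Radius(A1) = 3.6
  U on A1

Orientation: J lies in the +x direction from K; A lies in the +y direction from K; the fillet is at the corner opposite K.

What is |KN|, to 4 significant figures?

57.75

The virtual corner opposite K is at (43.40, 41.70). A1 meets JN tangentially, so EN is at right angles to JN and since A1 is tangent to UA there, EU ⟂ UA, with radius 3.6, so the center E sits 3.6 in from both sides at E = (39.80, 38.10). That places the tangent points at N = (43.40, 38.10) on JN and U = (39.80, 41.70) on UA. Then |KN| = |N − K| = 57.75.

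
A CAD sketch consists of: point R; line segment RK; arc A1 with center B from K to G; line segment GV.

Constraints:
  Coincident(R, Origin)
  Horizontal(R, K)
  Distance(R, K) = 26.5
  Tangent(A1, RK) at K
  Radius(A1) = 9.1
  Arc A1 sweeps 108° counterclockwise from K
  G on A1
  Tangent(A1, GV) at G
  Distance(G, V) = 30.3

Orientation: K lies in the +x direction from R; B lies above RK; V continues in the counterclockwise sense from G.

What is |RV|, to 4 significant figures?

48.21

R is at the origin; RK is horizontal with |RK| = 26.5 and K on the +x side, so K = (26.50, 0.000). Tangency of A1 to RK means the radius BK is perpendicular to RK, so B = K + (0, 9.1) = (26.50, 9.100). On A1, K sits at bearing -90° from B; a 108° counterclockwise sweep puts G at bearing 18°, so G = B + 9.1·(cos 18°, sin 18°) = (35.15, 11.91). Since A1 is tangent to GV there, BG ⟂ GV, so GV runs along (−sin 18°, cos 18°); with |GV| = 30.3, V = (25.79, 40.73). Then |RV| = |V − R| = 48.21.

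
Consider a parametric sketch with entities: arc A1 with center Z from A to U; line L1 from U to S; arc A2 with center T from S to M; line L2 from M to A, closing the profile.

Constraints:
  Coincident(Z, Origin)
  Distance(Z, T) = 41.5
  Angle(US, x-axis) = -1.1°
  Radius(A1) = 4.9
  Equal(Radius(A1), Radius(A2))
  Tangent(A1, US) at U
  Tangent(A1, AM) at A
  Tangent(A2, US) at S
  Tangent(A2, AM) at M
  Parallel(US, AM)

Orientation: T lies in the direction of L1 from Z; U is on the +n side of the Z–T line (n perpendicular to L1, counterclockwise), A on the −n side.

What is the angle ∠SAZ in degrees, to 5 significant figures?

76.713°

The slot axis is L1's direction at -1.1°, so u = (cos -1.1°, sin -1.1°) = (0.99982, -0.019197) and n = (−sin -1.1°, cos -1.1°) = (0.019197, 0.99982). Z is at the origin and T lies 41.5 along u from Z, so T = 41.5·u = (41.492, -0.79669). Tangency of A1 to both parallel lines with radius 4.9 puts U and A at Z ± 4.9·n: U = (0.094067, 4.8991), A = (-0.094067, -4.8991). Equal radii place S and M the same way about T: S = T + 4.9·n = (41.586, 4.1024), M = T − 4.9·n = (41.398, -5.6958). Then cos ∠SAZ = AS·AZ / (|AS||AZ|), giving 76.713°.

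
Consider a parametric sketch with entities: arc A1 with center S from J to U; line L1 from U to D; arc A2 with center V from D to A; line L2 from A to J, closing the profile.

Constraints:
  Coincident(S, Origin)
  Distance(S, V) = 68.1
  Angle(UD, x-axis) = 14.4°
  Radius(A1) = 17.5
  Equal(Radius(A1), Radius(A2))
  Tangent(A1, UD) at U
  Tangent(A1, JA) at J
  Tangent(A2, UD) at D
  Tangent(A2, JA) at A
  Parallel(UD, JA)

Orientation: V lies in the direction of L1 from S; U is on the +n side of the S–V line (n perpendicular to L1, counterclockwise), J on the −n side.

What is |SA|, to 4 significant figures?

70.31

The slot axis is L1's direction at 14.4°, so u = (cos 14.4°, sin 14.4°) = (0.9686, 0.2487) and n = (−sin 14.4°, cos 14.4°) = (-0.2487, 0.9686). S is at the origin and V lies 68.1 along u from S, so V = 68.1·u = (65.96, 16.94). Tangency of A1 to both parallel lines with radius 17.5 puts U and J at S ± 17.5·n: U = (-4.352, 16.95), J = (4.352, -16.95). Equal radii place D and A the same way about V: D = V + 17.5·n = (61.61, 33.89), A = V − 17.5·n = (70.31, -0.01442). Then |SA| = |A − S| = 70.31.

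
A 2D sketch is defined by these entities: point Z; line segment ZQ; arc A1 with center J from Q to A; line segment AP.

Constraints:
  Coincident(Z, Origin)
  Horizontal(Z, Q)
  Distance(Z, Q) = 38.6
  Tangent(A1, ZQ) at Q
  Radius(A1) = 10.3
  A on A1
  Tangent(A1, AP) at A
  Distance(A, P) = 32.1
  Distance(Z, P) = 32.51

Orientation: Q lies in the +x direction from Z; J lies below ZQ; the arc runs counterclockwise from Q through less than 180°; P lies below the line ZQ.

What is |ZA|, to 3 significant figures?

30.5

Checks: ∠(JQ, QZ) = 90.00° ✓; |JQ| = 10.30 ✓; |JA| = 10.30 ✓; ∠(JA, AP) = 90.00° ✓; |AP| = 32.10 ✓; |ZP| = 32.51 ✓.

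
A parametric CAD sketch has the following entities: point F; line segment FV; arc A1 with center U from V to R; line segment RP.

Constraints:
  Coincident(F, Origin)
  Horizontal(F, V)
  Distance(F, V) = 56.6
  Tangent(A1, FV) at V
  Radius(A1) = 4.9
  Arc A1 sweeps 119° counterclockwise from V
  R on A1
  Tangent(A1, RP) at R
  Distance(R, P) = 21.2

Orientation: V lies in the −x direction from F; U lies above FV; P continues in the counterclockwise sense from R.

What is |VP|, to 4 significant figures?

26.50

F is at the origin; FV is horizontal with |FV| = 56.6 and V on the −x side, so V = (-56.60, 0.000). The tangent condition forces UV to be normal to FV, so U = V + (0, 4.9) = (-56.60, 4.900). On A1, V sits at bearing -90° from U; a 119° counterclockwise sweep puts R at bearing 29°, so R = U + 4.9·(cos 29°, sin 29°) = (-52.31, 7.276). Since A1 is tangent to RP there, UR ⟂ RP, so RP runs along (−sin 29°, cos 29°); with |RP| = 21.2, P = (-62.59, 25.82). Then |VP| = |P − V| = 26.50.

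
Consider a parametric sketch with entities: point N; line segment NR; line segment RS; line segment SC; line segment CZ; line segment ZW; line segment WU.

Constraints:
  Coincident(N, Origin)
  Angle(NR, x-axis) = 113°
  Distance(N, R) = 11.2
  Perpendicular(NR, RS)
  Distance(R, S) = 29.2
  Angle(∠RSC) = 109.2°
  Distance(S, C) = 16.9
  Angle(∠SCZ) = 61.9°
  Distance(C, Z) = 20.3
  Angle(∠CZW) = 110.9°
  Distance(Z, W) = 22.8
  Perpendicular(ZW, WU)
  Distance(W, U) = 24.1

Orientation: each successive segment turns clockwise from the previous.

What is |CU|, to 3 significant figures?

30.5

N is at the origin; NR runs at 113.0° with length 11.2, so R = (-4.38, 10.3). The perpendicularity gives RS at right angles to NR, so RS runs at 23.0°; with |RS| = 29.2, S = (22.5, 21.7). ∠RSC = 109.2° gives SC at -47.8° from the x-axis; with |SC| = 16.9, C = (33.9, 9.20). ∠SCZ = 61.9° gives CZ at -166° from the x-axis; with |CZ| = 20.3, Z = (14.2, 4.25). ∠CZW = 110.9° gives ZW at 125° from the x-axis; with |ZW| = 22.8, W = (1.09, 22.9). The perpendicularity gives WU at right angles to ZW, so WU runs at 35.0°; with |WU| = 24.1, U = (20.8, 36.8). Then |CU| = |U − C| = 30.5.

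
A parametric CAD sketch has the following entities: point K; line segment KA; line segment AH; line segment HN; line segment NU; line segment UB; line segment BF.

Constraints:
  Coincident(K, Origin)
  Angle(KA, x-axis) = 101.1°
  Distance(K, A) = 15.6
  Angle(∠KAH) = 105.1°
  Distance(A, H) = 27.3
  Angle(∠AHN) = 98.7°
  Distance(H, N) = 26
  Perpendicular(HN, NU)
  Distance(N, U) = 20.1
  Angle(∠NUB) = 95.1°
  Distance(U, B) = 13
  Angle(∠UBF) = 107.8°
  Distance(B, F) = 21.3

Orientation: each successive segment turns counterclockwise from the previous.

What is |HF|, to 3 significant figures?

5.04

K is at the origin; KA runs at 101.1° with length 15.6, so A = (-3.00, 15.3). ∠KAH = 105.1° gives AH at 176° from the x-axis; with |AH| = 27.3, H = (-30.2, 17.2). ∠AHN = 98.7° gives HN at -103° from the x-axis; with |HN| = 26.0, N = (-36.0, -8.15). The perpendicularity gives NU at right angles to HN, so NU runs at -12.7°; with |NU| = 20.1, U = (-16.3, -12.6). ∠NUB = 95.1° gives UB at 72.2° from the x-axis; with |UB| = 13.0, B = (-12.4, -0.193). ∠UBF = 107.8° gives BF at 144° from the x-axis; with |BF| = 21.3, F = (-29.7, 12.2). Then |HF| = |F − H| = 5.04.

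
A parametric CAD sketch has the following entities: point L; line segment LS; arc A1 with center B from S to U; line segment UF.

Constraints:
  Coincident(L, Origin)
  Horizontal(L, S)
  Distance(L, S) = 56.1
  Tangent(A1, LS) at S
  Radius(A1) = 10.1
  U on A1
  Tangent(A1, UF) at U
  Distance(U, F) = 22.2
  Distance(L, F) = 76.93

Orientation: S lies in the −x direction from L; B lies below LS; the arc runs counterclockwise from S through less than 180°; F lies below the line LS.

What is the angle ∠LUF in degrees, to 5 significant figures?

110.26°

L is at the origin; LS is horizontal with |LS| = 56.1 and S on the −x side, so S = (-56.100, 0.0000). A1 meets LS tangentially, so BS is at right angles to LS, so B = S + (0, -10.1) = (-56.100, -10.100). Since BU ⟂ UF (tangency), |BF| = √(10.1² + 22.2²) = 24.390 regardless of where U sits on A1. So F lies on both circle(L, 76.93) and circle(B, 24.390); the below-LS intersection is F = (-71.128, -29.310). U is the foot of the tangent from F: U = (-65.918, -7.7298).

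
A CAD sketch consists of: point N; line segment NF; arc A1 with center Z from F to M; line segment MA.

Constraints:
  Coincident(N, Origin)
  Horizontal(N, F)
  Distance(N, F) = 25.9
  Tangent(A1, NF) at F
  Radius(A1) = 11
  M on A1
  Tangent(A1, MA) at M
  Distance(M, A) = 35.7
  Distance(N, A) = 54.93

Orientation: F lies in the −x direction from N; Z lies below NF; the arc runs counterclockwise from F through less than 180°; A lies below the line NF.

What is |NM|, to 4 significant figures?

39.09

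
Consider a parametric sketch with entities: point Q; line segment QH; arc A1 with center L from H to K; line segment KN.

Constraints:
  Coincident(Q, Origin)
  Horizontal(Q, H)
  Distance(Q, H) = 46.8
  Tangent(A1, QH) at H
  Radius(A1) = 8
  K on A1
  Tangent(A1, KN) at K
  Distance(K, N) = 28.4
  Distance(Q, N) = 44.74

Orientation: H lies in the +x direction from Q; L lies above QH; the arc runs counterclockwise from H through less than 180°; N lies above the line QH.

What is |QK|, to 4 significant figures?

53.90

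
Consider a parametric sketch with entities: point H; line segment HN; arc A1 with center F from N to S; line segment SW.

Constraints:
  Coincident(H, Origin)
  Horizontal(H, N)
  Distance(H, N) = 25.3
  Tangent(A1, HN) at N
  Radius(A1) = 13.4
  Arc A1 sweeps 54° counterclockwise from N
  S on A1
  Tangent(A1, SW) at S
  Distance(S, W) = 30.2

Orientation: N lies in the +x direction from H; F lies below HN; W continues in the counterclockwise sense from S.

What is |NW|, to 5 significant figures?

41.411

H is at the origin; HN is horizontal with |HN| = 25.3 and N on the +x side, so N = (25.300, 0.0000). A1 meets HN tangentially, so FN is at right angles to HN, so F = N + (0, -13.4) = (25.300, -13.400). On A1, N sits at bearing 90° from F; a 54° counterclockwise sweep puts S at bearing 144°, so S = F + 13.4·(cos 144°, sin 144°) = (14.459, -5.5237). Tangency of A1 to SW means the radius FS is perpendicular to SW, so SW runs along (−sin 144°, cos 144°); with |SW| = 30.2, W = (-3.2919, -29.956). Then |NW| = |W − N| = 41.411.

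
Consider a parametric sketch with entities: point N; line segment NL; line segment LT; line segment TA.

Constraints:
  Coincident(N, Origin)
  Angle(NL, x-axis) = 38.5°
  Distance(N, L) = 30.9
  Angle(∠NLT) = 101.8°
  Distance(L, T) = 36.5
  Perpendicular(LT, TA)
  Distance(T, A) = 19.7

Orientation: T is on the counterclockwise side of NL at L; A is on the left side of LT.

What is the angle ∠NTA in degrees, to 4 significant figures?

54.76°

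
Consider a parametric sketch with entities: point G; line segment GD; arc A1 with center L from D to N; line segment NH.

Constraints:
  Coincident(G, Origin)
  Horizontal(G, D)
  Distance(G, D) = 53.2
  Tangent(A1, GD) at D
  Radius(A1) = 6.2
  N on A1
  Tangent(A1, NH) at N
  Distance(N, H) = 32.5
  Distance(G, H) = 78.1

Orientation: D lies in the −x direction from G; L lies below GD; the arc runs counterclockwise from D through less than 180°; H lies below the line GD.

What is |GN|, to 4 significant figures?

59.18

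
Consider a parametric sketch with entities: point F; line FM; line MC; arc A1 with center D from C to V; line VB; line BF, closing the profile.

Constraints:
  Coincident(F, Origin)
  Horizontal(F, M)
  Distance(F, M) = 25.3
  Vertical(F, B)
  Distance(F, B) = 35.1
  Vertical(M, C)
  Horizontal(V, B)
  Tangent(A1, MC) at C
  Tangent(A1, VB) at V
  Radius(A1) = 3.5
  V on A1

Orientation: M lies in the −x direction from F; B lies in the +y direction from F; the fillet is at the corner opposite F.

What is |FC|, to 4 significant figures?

40.48

F is at the origin; FM is horizontal with |FM| = 25.3 and M on the −x side, so M = (-25.30, 0.000). F and B share the same x with |FB| = 35.1 and B on the +y side, so B = (0.000, 35.10). The virtual corner opposite F is at (-25.30, 35.10). A1 meets MC tangentially, so DC is at right angles to MC and A1 meets VB tangentially, so DV is at right angles to VB, with radius 3.5, so the center D sits 3.5 in from both sides at D = (-21.80, 31.60). That places the tangent points at C = (-25.30, 31.60) on MC and V = (-21.80, 35.10) on VB. Then |FC| = |C − F| = 40.48.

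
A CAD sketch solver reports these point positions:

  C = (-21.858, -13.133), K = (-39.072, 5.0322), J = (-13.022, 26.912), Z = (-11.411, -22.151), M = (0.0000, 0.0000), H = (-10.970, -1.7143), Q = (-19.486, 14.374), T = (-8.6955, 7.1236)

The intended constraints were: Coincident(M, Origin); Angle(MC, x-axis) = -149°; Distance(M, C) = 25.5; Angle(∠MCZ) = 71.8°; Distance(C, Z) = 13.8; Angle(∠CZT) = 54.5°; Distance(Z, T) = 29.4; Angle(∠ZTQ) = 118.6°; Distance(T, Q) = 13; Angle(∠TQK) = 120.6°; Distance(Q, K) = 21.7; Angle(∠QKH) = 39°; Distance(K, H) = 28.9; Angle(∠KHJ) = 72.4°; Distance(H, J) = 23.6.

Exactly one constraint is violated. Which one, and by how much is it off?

Distance(H, J) = 23.6 — off by 5.10.

M = (0.00, 0.00) ✓; MC at -149.0° ✓; |MC| = 25.50 ✓; ∠MCZ = 71.80° ✓; |CZ| = 13.80 ✓; ∠CZT = 54.50° ✓; |ZT| = 29.40 ✓; ∠ZTQ = 118.6° ✓; |TQ| = 13.00 ✓; ∠TQK = 120.6° ✓; |QK| = 21.70 ✓; ∠QKH = 39.00° ✓; |KH| = 28.90 ✓; ∠KHJ = 72.40° ✓; |HJ| = 28.70 ✗.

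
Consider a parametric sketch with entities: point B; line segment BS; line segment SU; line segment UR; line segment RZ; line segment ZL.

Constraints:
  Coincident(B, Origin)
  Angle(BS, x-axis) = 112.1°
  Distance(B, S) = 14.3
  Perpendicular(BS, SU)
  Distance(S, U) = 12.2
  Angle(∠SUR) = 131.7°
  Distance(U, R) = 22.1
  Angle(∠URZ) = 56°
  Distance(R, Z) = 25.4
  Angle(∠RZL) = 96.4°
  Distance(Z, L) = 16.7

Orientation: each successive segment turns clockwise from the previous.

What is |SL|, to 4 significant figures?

4.383

∠URZ = 56.0° gives RZ at -150.2° from the x-axis; with |RZ| = 25.4, Z = (3.712, -4.541). ∠RZL = 96.4° gives ZL at 126.2° from the x-axis; with |ZL| = 16.7, L = (-6.151, 8.935). Then |SL| = |L − S| = 4.383.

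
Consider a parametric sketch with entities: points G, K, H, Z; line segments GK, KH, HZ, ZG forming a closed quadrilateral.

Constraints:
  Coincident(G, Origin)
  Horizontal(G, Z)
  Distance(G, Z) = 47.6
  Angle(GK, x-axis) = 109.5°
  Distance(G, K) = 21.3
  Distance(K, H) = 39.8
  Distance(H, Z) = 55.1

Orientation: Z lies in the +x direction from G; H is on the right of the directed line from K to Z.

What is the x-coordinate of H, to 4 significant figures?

-3.899

Checks: G.y = 0.00, Z.y = 0.00 ✓; |KH| = 39.80 ✓; |HZ| = 55.10 ✓.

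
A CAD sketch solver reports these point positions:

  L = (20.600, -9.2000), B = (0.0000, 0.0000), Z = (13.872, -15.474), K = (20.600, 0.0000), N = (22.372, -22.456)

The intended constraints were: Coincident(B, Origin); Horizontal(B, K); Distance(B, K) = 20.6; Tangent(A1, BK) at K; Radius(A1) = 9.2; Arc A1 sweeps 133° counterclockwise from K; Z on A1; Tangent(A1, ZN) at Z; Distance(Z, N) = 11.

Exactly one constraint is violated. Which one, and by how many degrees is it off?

Tangent(A1, ZN) at Z — off by 7.60°.

B = (0.00, 0.00) ✓; B.y = 0.00, K.y = 0.00 ✓; |BK| = 20.60 ✓; ∠(LK, KB) = 90.00° ✓; |LK| = 9.200 ✓; bearing(L→Z) − bearing(L→K) = 133.0° ✓; |LZ| = 9.199 ✓; ∠(LZ, ZN) = 82.40° ✗; |ZN| = 11.00 ✓.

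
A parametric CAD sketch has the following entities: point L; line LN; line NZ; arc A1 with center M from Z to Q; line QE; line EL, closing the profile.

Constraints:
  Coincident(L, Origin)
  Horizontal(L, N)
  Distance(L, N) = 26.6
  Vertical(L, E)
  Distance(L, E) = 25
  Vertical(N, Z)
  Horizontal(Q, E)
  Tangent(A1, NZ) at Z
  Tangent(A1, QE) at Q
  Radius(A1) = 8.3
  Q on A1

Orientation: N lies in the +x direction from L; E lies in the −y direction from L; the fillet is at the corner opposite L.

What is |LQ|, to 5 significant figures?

30.982

L is at the origin; LN is horizontal with |LN| = 26.6 and N on the +x side, so N = (26.600, 0.0000). LE is vertical with |LE| = 25.0 and E on the −y side, so E = (0.0000, -25.000). The virtual corner opposite L is at (26.600, -25.000). A1 meets NZ tangentially, so MZ is at right angles to NZ and since A1 is tangent to QE there, MQ ⟂ QE, with radius 8.3, so the center M sits 8.3 in from both sides at M = (18.300, -16.700). That places the tangent points at Z = (26.600, -16.700) on NZ and Q = (18.300, -25.000) on QE. Then |LQ| = |Q − L| = 30.982.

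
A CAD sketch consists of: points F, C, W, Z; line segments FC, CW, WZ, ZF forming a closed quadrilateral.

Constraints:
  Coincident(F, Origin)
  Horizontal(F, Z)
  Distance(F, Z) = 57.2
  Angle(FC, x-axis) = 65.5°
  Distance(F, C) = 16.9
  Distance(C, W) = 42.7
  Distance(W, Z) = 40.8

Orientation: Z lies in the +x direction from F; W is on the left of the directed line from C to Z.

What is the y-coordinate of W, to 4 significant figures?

38.27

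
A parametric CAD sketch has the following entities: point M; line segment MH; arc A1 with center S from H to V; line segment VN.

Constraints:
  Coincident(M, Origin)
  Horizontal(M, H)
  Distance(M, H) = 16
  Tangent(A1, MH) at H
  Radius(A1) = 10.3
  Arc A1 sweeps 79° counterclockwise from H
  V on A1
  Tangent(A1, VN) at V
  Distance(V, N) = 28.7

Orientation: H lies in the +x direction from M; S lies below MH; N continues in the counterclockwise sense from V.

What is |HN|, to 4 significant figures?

39.70

M is at the origin; M and H share the same y with |MH| = 16.0 and H on the +x side, so H = (16.00, 0.000). Tangency of A1 to MH means the radius SH is perpendicular to MH, so S = H + (0, -10.3) = (16.00, -10.30). On A1, H sits at bearing 90° from S; a 79° counterclockwise sweep puts V at bearing 169°, so V = S + 10.3·(cos 169°, sin 169°) = (5.889, -8.335). Tangency of A1 to VN means the radius SV is perpendicular to VN, so VN runs along (−sin 169°, cos 169°); with |VN| = 28.7, N = (0.4130, -36.51). Then |HN| = |N − H| = 39.70.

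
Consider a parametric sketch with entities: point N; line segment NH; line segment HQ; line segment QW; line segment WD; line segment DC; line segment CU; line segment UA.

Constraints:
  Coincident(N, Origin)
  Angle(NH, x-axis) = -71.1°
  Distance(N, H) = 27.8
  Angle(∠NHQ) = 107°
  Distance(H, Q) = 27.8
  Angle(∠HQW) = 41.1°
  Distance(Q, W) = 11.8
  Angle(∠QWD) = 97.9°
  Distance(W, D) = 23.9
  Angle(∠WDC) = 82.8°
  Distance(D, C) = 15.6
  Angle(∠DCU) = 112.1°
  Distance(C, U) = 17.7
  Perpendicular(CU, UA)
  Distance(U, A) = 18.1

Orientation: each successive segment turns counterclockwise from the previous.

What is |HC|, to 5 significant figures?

22.179

N is at the origin; NH runs at -71.1° with length 27.8, so H = (9.0049, -26.301). ∠NHQ = 107.0° gives HQ at 1.9000° from the x-axis; with |HQ| = 27.8, Q = (36.790, -25.379). ∠HQW = 41.1° gives QW at 140.80° from the x-axis; with |QW| = 11.8, W = (27.645, -17.922). ∠QWD = 97.9° gives WD at -137.10° from the x-axis; with |WD| = 23.9, D = (10.137, -34.191). ∠WDC = 82.8° gives DC at -39.900° from the x-axis; with |DC| = 15.6, C = (22.105, -44.197). Then |HC| = |C − H| = 22.179.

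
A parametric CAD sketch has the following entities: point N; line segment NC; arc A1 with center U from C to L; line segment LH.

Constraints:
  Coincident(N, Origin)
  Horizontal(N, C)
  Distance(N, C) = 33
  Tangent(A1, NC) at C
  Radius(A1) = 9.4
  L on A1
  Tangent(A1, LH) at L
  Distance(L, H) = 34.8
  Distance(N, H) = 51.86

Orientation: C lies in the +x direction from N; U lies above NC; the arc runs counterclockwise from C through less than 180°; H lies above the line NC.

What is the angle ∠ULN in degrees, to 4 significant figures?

7.999°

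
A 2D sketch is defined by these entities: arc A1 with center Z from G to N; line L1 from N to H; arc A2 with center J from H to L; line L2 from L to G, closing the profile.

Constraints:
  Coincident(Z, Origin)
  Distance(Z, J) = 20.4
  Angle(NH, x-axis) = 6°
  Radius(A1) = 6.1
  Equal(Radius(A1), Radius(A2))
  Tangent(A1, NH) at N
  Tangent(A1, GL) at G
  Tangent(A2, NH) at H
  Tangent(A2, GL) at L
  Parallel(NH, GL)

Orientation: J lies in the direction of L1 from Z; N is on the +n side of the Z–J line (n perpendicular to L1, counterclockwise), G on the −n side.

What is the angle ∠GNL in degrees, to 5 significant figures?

59.119°

The slot axis is L1's direction at 6.0°, so u = (cos 6.0°, sin 6.0°) = (0.99452, 0.10453) and n = (−sin 6.0°, cos 6.0°) = (-0.10453, 0.99452). Z is at the origin and J lies 20.4 along u from Z, so J = 20.4·u = (20.288, 2.1324). Tangency of A1 to both parallel lines with radius 6.1 puts N and G at Z ± 6.1·n: N = (-0.63762, 6.0666), G = (0.63762, -6.0666). Equal radii place H and L the same way about J: H = J + 6.1·n = (19.651, 8.1990), L = J − 6.1·n = (20.926, -3.9342). Then cos ∠GNL = NG·NL / (|NG||NL|), giving 59.119°.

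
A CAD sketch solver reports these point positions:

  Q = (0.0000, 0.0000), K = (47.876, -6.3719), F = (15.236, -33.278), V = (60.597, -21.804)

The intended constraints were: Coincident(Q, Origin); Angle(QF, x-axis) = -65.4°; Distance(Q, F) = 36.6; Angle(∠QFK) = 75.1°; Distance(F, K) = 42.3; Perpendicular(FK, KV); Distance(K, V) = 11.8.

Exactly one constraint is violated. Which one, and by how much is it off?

Distance(K, V) = 11.8 — off by 8.20.

Q = (0.00, 0.00) ✓; QF at -65.40° ✓; |QF| = 36.60 ✓; ∠QFK = 75.10° ✓; |FK| = 42.30 ✓; ∠(FK, KV) = 90.00° ✓; |KV| = 20.00 ✗.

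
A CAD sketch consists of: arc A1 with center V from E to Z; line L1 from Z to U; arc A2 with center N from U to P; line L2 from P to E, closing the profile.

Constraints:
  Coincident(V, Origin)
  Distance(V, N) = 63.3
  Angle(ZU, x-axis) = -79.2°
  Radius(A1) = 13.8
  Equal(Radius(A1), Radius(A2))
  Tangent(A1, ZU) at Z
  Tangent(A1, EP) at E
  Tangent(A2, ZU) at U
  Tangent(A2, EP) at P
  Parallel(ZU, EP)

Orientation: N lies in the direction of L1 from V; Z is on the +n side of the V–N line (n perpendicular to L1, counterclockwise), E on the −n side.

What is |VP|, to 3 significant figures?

64.8

Tangency of A1 to both parallel lines with radius 13.8 puts Z and E at V ± 13.8·n: Z = (13.6, 2.59), E = (-13.6, -2.59). Equal radii place U and P the same way about N: U = N + 13.8·n = (25.4, -59.6), P = N − 13.8·n = (-1.69, -64.8). Then |VP| = |P − V| = 64.8.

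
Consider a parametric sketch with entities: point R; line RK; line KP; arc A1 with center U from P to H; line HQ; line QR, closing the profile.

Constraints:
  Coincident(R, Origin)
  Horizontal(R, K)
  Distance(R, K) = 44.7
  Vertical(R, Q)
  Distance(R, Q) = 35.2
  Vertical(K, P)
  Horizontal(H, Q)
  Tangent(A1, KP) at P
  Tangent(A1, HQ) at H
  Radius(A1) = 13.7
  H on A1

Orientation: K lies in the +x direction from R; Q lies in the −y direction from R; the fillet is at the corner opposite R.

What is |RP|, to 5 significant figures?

49.602

R is at the origin; RK is horizontal with |RK| = 44.7 and K on the +x side, so K = (44.700, 0.0000). R and Q share the same x with |RQ| = 35.2 and Q on the −y side, so Q = (0.0000, -35.200). The virtual corner opposite R is at (44.700, -35.200). A1 meets KP tangentially, so UP is at right angles to KP and tangency of A1 to HQ means the radius UH is perpendicular to HQ, with radius 13.7, so the center U sits 13.7 in from both sides at U = (31.000, -21.500). That places the tangent points at P = (44.700, -21.500) on KP and H = (31.000, -35.200) on HQ. Then |RP| = |P − R| = 49.602.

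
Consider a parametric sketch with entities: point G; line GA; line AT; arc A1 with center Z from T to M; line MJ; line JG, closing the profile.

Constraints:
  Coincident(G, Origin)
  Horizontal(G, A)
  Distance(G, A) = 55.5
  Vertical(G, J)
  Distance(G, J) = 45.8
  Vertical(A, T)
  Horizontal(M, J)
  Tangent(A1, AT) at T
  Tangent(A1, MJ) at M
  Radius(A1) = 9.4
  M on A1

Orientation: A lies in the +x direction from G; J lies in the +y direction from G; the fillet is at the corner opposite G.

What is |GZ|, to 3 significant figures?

58.7

G is at the origin; GA is horizontal with |GA| = 55.5 and A on the +x side, so A = (55.5, 0.00). GJ is vertical with |GJ| = 45.8 and J on the +y side, so J = (0.00, 45.8). The virtual corner opposite G is at (55.5, 45.8). The tangent condition forces ZT to be normal to AT and the tangent condition forces ZM to be normal to MJ, with radius 9.4, so the center Z sits 9.4 in from both sides at Z = (46.1, 36.4). Then |GZ| = |Z − G| = 58.7.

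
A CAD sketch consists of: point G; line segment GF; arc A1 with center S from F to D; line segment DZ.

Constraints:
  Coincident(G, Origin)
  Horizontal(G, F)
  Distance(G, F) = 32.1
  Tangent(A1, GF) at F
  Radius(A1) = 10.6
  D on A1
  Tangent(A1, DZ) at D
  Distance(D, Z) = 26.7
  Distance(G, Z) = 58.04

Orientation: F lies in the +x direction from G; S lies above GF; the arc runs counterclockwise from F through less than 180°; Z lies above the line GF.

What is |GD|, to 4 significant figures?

43.67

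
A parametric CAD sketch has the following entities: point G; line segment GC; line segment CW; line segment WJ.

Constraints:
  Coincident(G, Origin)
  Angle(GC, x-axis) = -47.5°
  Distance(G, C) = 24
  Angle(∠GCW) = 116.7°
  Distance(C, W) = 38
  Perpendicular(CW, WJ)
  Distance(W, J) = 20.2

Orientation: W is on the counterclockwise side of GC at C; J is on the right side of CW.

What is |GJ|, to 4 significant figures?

64.14

G is at the origin; GC runs at -47.5° with length 24.0, so C = 24.0·(cos -47.5°, sin -47.5°) = (16.21, -17.69). ∠GCW = 116.7°, so CW runs at -47.5° + (180° − 116.7°) = 15.80° from the x-axis; with |CW| = 38.0, W = C + 38.0·(cos 15.80°, sin 15.80°) = (52.78, -7.348). The perpendicularity gives WJ at right angles to CW; with |WJ| = 20.2 on the right of CW, J = W + 20.2·(0.2723, -0.9622) = (58.28, -26.78). Then |GJ| = |J − G| = 64.14.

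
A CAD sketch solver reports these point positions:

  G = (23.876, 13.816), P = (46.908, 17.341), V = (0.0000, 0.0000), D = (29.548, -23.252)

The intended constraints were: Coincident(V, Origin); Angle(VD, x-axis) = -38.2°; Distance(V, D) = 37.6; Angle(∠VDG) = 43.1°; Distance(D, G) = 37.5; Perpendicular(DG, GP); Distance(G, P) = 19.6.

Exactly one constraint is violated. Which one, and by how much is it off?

Distance(G, P) = 19.6 — off by 3.70.

V = (0.00, 0.00) ✓; VD at -38.20° ✓; |VD| = 37.60 ✓; ∠VDG = 43.10° ✓; |DG| = 37.50 ✓; ∠(DG, GP) = 90.00° ✓; |GP| = 23.30 ✗.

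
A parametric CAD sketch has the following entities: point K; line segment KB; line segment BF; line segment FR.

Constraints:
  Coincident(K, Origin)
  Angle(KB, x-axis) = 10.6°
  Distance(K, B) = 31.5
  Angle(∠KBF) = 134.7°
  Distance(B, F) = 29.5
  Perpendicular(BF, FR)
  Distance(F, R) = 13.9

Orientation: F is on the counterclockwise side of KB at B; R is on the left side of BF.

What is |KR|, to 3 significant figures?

52.3

∠KBF = 134.7°, so BF runs at 10.6° + (180° − 134.7°) = 55.9° from the x-axis; with |BF| = 29.5, F = B + 29.5·(cos 55.9°, sin 55.9°) = (47.5, 30.2). The perpendicularity gives FR at right angles to BF; with |FR| = 13.9 on the left of BF, R = F + 13.9·(-0.828, 0.561) = (36.0, 38.0). Then |KR| = |R − K| = 52.3.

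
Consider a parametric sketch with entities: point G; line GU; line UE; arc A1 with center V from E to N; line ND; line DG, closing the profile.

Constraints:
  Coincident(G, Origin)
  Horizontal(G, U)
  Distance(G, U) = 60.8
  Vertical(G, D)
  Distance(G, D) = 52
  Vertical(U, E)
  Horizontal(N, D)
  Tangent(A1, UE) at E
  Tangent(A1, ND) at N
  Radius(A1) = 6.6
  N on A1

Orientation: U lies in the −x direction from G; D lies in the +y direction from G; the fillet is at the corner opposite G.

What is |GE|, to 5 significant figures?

75.880

G is at the origin; G and U share the same y with |GU| = 60.8 and U on the −x side, so U = (-60.800, 0.0000). G and D share the same x with |GD| = 52.0 and D on the +y side, so D = (0.0000, 52.000). The virtual corner opposite G is at (-60.800, 52.000). Tangency of A1 to UE means the radius VE is perpendicular to UE and tangency of A1 to ND means the radius VN is perpendicular to ND, with radius 6.6, so the center V sits 6.6 in from both sides at V = (-54.200, 45.400). That places the tangent points at E = (-60.800, 45.400) on UE and N = (-54.200, 52.000) on ND. Then |GE| = |E − G| = 75.880.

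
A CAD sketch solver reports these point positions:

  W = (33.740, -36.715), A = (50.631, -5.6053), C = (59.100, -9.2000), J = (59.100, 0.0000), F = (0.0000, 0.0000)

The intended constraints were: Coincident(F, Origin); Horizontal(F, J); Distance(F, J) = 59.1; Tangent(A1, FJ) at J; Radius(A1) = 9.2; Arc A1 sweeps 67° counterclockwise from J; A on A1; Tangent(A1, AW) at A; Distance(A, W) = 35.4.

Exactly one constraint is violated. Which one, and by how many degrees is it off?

Tangent(A1, AW) at A — off by 5.50°.

F = (0.00, 0.00) ✓; F.y = 0.00, J.y = 0.00 ✓; |FJ| = 59.10 ✓; ∠(CJ, JF) = 90.00° ✓; |CJ| = 9.200 ✓; bearing(C→A) − bearing(C→J) = 67.00° ✓; |CA| = 9.200 ✓; ∠(CA, AW) = 95.50° ✗; |AW| = 35.40 ✓.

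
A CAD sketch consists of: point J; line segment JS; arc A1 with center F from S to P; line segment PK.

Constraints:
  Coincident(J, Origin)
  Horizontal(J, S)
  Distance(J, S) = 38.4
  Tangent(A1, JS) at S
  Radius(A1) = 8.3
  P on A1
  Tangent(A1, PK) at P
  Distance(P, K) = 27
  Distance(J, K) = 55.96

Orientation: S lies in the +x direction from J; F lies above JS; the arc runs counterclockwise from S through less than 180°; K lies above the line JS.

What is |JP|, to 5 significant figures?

47.572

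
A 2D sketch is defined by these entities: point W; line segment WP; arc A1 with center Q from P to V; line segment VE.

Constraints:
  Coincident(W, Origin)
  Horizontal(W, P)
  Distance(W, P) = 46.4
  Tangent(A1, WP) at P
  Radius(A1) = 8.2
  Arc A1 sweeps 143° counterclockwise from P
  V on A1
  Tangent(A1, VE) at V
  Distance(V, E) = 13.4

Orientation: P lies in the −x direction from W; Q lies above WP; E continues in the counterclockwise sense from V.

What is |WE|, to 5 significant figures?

56.937

W is at the origin; W and P share the same y with |WP| = 46.4 and P on the −x side, so P = (-46.400, 0.0000). The tangent condition forces QP to be normal to WP, so Q = P + (0, 8.2) = (-46.400, 8.2000). On A1, P sits at bearing -90° from Q; a 143° counterclockwise sweep puts V at bearing 53°, so V = Q + 8.2·(cos 53°, sin 53°) = (-41.465, 14.749). The tangent condition forces QV to be normal to VE, so VE runs along (−sin 53°, cos 53°); with |VE| = 13.4, E = (-52.167, 22.813). Then |WE| = |E − W| = 56.937.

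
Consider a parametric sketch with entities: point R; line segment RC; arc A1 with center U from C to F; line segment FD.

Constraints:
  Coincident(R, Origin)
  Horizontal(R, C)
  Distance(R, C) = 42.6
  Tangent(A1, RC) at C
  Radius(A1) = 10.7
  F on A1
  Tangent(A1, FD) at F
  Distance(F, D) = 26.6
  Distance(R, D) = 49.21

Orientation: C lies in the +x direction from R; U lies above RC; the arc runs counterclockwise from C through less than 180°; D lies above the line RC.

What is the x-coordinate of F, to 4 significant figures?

50.36

R is at the origin; RC is horizontal with |RC| = 42.6 and C on the +x side, so C = (42.60, 0.000). A1 meets RC tangentially, so UC is at right angles to RC, so U = C + (0, 10.7) = (42.60, 10.70). Since UF ⟂ FD (tangency), |UD| = √(10.7² + 26.6²) = 28.67 regardless of where F sits on A1. So D lies on both circle(R, 49.21) and circle(U, 28.67); the above-RC intersection is D = (32.04, 37.35). F is the foot of the tangent from D: F = (50.36, 18.07).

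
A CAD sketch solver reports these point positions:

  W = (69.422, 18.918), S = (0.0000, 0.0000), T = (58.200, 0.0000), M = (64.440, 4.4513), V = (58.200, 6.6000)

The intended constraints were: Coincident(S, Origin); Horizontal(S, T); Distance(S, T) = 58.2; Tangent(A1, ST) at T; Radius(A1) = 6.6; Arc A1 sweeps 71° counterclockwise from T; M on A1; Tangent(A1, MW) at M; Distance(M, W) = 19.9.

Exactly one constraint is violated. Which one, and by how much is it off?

Distance(M, W) = 19.9 — off by 4.60.

S = (0.00, 0.00) ✓; S.y = 0.00, T.y = 0.00 ✓; |ST| = 58.20 ✓; ∠(VT, TS) = 90.00° ✓; |VT| = 6.600 ✓; bearing(V→M) − bearing(V→T) = 71.00° ✓; |VM| = 6.600 ✓; ∠(VM, MW) = 90.00° ✓; |MW| = 15.30 ✗.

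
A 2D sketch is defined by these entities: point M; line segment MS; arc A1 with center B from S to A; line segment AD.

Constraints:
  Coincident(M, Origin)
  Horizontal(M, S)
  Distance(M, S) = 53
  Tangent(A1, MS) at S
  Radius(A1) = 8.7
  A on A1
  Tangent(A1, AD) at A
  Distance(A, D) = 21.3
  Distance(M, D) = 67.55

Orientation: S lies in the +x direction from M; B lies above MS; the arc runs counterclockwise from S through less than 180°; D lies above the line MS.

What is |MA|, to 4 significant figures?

62.38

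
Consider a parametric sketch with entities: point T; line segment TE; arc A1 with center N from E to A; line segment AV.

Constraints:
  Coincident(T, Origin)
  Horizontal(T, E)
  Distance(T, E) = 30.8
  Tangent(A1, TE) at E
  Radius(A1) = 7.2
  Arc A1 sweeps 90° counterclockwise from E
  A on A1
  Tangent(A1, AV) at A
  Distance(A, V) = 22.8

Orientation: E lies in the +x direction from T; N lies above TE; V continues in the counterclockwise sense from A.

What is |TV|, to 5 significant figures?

48.415

On A1, E sits at bearing -90° from N; a 90° counterclockwise sweep puts A at bearing 0°, so A = N + 7.2·(cos 0°, sin 0°) = (38.000, 7.2000). Tangency of A1 to AV means the radius NA is perpendicular to AV, so AV runs along (−sin 0°, cos 0°); with |AV| = 22.8, V = (38.000, 30.000). Then |TV| = |V − T| = 48.415.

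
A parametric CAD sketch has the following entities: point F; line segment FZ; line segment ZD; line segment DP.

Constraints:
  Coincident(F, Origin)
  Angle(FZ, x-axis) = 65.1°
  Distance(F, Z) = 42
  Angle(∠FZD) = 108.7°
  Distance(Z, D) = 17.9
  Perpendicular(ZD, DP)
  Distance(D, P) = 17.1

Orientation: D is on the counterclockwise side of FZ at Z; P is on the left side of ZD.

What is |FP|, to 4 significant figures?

38.71

F is at the origin; FZ runs at 65.1° with length 42.0, so Z = 42.0·(cos 65.1°, sin 65.1°) = (17.68, 38.10). ∠FZD = 108.7°, so ZD runs at 65.1° + (180° − 108.7°) = 136.4° from the x-axis; with |ZD| = 17.9, D = Z + 17.9·(cos 136.4°, sin 136.4°) = (4.721, 50.44). ZD ⟂ DP; with |DP| = 17.1 on the left of ZD, P = D + 17.1·(-0.6896, -0.7242) = (-7.072, 38.06). Then |FP| = |P − F| = 38.71.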